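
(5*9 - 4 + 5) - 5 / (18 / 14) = 42.11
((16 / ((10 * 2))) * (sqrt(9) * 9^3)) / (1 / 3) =26244 / 5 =5248.80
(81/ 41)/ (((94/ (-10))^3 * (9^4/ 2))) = -250/ 344796183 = -0.00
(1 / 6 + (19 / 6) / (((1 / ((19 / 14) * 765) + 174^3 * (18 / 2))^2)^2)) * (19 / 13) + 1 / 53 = 244709539517919458989989059347593028504373545663085 / 932377176375188058492732508146930196281551188313184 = 0.26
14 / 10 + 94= 95.40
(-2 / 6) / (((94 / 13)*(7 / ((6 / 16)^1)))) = -13 / 5264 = -0.00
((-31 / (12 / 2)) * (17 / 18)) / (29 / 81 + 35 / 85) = -26877 / 4240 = -6.34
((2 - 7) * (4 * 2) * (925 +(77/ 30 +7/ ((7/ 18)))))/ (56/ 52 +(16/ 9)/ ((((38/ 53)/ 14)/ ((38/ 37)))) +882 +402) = -28.64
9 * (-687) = -6183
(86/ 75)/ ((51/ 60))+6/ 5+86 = 4516/ 51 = 88.55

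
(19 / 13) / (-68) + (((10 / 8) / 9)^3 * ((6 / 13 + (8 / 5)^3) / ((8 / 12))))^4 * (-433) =-611860136691726140513 / 28403203208205714849792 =-0.02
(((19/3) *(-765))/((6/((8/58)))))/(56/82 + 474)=-66215/282199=-0.23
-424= -424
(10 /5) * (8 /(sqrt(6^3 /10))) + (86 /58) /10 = 43 /290 + 8 * sqrt(15) /9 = 3.59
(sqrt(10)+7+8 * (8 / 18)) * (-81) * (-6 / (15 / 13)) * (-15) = -86669.27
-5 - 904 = -909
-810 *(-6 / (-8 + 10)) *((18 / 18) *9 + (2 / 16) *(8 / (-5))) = 21384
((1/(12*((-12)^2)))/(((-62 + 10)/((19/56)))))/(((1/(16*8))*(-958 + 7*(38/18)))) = 19/37079952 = 0.00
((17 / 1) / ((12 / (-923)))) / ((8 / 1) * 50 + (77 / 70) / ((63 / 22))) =-1647555 / 504484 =-3.27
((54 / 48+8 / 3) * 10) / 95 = 91 / 228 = 0.40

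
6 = 6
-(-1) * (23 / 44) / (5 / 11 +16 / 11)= 23 / 84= 0.27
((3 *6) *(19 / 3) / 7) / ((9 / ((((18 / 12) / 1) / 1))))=2.71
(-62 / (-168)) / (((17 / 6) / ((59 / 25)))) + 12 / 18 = 17387 / 17850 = 0.97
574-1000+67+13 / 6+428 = 427 / 6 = 71.17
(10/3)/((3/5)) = 50/9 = 5.56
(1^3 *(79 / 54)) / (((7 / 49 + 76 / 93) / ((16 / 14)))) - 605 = -3393329 / 5625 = -603.26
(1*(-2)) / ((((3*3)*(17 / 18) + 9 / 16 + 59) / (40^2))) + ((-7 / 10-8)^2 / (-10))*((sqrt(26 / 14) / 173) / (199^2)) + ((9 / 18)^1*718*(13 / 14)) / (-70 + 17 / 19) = -79824869 / 1539846-7569*sqrt(91) / 47956811000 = -51.84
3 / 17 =0.18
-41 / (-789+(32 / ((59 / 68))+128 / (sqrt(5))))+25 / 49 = 18268288 *sqrt(5) / 9788670421+271015826150 / 479644850629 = 0.57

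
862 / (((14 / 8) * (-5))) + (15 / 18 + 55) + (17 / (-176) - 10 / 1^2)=-975329 / 18480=-52.78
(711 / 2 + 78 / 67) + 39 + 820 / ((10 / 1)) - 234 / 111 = 2357807 / 4958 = 475.56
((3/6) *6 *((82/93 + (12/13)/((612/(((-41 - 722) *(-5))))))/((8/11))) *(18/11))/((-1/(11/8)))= -13502313/219232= -61.59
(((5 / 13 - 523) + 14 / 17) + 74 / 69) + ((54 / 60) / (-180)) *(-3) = -1588044253 / 3049800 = -520.70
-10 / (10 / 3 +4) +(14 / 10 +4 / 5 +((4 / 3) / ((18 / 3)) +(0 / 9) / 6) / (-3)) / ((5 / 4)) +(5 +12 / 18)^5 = 390483202 / 66825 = 5843.37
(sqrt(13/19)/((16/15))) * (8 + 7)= 225 * sqrt(247)/304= 11.63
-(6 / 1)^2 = -36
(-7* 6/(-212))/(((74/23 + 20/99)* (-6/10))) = -79695/825316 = -0.10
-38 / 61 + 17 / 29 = -65 / 1769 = -0.04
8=8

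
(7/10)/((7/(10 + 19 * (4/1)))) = 43/5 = 8.60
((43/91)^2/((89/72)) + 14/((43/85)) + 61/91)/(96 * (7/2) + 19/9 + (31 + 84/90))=40680400095/527724976324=0.08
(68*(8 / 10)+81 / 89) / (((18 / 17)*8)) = 6.53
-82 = -82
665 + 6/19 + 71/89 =1126398/1691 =666.11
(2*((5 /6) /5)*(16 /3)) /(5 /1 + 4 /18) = 16 /47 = 0.34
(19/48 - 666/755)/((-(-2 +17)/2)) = 17623/271800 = 0.06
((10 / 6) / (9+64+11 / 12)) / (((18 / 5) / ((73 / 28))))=1825 / 111762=0.02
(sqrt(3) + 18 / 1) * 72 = 72 * sqrt(3) + 1296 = 1420.71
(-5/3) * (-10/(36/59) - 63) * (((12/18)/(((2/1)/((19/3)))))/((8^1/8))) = 279.33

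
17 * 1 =17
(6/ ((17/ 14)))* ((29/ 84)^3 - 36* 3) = -3763979/ 7056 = -533.44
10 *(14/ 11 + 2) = 360/ 11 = 32.73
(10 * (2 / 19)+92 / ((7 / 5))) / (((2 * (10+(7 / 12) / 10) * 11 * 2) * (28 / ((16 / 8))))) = 133200 / 12360887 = 0.01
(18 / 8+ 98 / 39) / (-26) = -743 / 4056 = -0.18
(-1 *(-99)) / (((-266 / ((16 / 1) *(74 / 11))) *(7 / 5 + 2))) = -26640 / 2261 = -11.78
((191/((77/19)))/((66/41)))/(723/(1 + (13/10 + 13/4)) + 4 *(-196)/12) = 5505193/12210352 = 0.45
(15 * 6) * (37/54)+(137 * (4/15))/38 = 17849/285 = 62.63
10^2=100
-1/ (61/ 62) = -62/ 61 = -1.02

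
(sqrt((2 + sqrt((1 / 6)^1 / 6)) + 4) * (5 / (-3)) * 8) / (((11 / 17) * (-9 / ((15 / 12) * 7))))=2975 * sqrt(222) / 891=49.75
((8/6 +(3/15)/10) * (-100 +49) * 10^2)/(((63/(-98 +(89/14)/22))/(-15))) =-74184175/462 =-160571.81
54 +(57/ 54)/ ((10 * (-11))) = 106901/ 1980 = 53.99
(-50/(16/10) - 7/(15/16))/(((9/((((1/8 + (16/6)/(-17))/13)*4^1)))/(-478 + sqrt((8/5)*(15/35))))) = -555197/27540 + 2323*sqrt(210)/963900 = -20.12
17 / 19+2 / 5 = 123 / 95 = 1.29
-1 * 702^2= -492804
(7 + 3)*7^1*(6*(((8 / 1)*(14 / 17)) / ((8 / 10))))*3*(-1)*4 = -705600 / 17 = -41505.88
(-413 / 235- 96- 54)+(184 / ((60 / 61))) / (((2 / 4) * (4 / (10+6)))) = 948067 / 705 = 1344.78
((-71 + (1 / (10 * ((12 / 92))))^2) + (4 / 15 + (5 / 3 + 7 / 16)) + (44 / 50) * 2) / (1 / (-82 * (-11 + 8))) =-9783133 / 600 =-16305.22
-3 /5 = -0.60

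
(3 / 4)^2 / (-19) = -9 / 304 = -0.03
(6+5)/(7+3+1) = 1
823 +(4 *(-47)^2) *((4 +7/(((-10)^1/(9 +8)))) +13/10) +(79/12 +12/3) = -3449041/60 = -57484.02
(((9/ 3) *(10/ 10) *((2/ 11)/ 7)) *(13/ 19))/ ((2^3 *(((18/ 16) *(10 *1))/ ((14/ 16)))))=13/ 25080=0.00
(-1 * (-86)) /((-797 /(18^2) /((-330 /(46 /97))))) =445963320 /18331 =24328.37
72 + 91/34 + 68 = 4851/34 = 142.68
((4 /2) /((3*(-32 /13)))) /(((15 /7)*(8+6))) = -13 /1440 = -0.01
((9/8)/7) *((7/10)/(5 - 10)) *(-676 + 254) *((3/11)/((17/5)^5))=712125/124947416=0.01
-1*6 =-6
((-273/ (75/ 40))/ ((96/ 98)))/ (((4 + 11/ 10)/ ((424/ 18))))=-945308/ 1377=-686.50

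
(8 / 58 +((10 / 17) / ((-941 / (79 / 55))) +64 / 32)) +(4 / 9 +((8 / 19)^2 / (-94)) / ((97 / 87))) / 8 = 331431523585109 / 151174495194426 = 2.19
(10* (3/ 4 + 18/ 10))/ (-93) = -17/ 62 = -0.27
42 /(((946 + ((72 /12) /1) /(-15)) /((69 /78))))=805 /20488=0.04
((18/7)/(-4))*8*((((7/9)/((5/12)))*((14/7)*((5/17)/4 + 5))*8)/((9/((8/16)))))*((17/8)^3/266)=-6647/4256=-1.56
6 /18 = 1 /3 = 0.33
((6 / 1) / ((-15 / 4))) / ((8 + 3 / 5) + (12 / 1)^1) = -8 / 103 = -0.08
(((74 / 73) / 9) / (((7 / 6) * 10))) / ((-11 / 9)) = -222 / 28105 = -0.01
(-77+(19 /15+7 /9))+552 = 21467 /45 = 477.04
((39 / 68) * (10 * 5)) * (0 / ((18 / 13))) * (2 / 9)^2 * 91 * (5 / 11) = 0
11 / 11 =1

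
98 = 98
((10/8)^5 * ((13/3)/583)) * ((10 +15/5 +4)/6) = 690625/10745856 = 0.06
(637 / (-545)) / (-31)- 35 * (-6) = 3548587 / 16895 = 210.04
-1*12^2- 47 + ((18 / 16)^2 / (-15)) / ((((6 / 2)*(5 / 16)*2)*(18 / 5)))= -15281 / 80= -191.01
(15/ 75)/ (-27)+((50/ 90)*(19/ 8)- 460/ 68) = -100111/ 18360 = -5.45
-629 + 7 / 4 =-2509 / 4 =-627.25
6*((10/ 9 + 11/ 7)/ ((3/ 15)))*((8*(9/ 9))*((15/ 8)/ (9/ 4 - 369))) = -33800/ 10269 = -3.29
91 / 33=2.76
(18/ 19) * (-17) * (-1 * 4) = 1224/ 19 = 64.42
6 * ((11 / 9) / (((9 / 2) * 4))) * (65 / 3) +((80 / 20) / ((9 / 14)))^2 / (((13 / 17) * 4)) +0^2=7541 / 351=21.48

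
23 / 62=0.37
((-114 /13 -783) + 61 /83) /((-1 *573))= 853526 /618267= 1.38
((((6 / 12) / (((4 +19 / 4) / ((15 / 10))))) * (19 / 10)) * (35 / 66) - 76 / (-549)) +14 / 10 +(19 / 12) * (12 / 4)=192487 / 30195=6.37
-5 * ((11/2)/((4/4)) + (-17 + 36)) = -122.50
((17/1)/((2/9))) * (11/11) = 153/2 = 76.50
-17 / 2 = -8.50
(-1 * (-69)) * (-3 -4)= -483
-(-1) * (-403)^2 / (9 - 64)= -162409 / 55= -2952.89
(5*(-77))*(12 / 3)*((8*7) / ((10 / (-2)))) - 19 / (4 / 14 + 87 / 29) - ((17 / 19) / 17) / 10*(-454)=37679466 / 2185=17244.61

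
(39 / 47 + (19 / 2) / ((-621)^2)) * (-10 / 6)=-150404455 / 108750762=-1.38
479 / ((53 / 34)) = 307.28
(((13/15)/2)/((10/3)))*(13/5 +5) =247/250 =0.99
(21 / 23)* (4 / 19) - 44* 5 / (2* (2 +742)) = 7213 / 162564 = 0.04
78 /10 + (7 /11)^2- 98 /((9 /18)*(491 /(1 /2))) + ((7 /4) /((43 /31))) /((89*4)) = 145676238823 /18189271760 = 8.01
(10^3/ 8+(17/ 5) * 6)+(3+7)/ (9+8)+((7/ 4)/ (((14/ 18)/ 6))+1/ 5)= 27147/ 170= 159.69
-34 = -34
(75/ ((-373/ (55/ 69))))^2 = 1890625/ 73599241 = 0.03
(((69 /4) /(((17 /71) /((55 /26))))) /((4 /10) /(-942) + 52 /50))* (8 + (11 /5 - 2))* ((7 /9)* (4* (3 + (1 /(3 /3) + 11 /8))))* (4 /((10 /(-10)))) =-870099428275 /10821044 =-80408.09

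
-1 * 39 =-39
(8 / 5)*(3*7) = 168 / 5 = 33.60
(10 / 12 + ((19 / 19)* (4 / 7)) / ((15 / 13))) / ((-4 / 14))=-4.65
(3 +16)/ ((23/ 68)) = 1292/ 23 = 56.17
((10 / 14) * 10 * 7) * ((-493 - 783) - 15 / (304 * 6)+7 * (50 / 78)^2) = -29433789325 / 462384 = -63656.59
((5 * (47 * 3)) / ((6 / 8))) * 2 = 1880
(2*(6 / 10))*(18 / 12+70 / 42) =19 / 5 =3.80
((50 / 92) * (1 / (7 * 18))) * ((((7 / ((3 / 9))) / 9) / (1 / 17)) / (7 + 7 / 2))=425 / 26082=0.02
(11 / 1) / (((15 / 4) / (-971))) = -42724 / 15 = -2848.27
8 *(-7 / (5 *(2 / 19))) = -532 / 5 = -106.40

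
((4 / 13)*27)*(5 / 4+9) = 85.15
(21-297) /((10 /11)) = -1518 /5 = -303.60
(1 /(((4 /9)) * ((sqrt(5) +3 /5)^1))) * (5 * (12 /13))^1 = -2025 /1508 +3375 * sqrt(5) /1508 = 3.66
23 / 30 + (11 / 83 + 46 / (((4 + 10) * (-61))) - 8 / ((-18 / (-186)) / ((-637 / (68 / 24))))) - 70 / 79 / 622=8253830211792349 / 444082463790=18586.26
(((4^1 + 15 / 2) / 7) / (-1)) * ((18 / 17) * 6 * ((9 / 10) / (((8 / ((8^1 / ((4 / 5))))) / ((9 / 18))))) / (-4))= 5589 / 3808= 1.47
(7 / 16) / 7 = 1 / 16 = 0.06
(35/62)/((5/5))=35/62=0.56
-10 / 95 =-2 / 19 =-0.11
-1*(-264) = 264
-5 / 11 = -0.45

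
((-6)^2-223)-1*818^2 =-669311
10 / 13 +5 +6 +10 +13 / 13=296 / 13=22.77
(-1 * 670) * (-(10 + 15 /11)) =83750 /11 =7613.64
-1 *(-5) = 5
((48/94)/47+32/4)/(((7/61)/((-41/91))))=-6322528/201019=-31.45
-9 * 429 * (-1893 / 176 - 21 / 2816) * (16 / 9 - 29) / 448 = -41371785 / 16384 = -2525.13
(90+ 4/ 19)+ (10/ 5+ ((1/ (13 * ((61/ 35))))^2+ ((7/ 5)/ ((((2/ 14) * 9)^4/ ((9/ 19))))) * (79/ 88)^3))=2741961424183092697/ 29678744476592640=92.39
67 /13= 5.15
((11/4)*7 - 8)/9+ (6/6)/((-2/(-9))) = 23/4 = 5.75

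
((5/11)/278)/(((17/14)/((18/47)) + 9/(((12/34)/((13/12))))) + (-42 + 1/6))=-1260/8505827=-0.00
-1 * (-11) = 11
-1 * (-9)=9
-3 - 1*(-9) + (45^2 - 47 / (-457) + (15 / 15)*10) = 932784 / 457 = 2041.10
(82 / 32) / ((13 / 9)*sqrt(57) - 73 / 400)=2020275 / 513616117 + 15990000*sqrt(57) / 513616117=0.24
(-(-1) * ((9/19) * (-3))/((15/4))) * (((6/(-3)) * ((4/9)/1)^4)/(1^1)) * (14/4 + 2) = 11264/69255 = 0.16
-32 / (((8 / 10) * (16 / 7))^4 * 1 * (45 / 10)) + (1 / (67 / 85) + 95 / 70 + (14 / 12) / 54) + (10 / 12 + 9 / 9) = 38287685875 / 9958588416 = 3.84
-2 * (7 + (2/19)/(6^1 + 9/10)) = -18394/1311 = -14.03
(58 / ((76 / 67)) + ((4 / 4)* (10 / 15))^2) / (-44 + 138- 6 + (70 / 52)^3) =155011532 / 271815273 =0.57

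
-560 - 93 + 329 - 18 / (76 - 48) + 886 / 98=-315.60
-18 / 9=-2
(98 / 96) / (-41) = -49 / 1968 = -0.02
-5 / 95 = -1 / 19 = -0.05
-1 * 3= -3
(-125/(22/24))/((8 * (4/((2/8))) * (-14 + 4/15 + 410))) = -5625/2092288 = -0.00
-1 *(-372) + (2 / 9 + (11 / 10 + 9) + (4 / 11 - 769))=-386.31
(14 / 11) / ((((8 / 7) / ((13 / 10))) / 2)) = 637 / 220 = 2.90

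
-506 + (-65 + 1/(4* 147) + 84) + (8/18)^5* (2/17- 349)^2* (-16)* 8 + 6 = -11176589621201/41293476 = -270662.36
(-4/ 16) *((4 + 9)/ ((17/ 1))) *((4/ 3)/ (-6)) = 0.04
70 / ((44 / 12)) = 210 / 11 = 19.09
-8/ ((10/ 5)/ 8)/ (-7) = 4.57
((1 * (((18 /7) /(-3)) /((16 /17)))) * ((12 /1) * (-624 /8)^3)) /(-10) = -18151614 /35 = -518617.54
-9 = -9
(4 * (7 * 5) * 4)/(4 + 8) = 140/3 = 46.67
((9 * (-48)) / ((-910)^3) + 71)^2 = 44728577277589697041 / 8872957063140625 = 5041.00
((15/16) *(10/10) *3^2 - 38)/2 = -473/32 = -14.78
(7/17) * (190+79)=1883/17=110.76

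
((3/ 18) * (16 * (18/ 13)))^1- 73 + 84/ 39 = -873/ 13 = -67.15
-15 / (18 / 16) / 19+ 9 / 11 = 0.12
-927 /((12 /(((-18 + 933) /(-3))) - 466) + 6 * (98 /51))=4806495 /2356634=2.04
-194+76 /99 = -19130 /99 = -193.23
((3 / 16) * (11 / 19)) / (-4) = -33 / 1216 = -0.03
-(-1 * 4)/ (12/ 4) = 4/ 3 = 1.33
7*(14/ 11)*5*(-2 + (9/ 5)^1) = -98/ 11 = -8.91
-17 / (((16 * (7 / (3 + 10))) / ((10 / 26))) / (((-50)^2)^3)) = -83007812500 / 7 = -11858258928.57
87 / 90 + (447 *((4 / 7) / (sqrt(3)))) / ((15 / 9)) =29 / 30 + 1788 *sqrt(3) / 35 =89.45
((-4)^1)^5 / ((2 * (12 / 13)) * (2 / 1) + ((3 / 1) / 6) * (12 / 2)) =-13312 / 87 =-153.01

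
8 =8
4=4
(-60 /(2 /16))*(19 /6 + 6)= -4400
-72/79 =-0.91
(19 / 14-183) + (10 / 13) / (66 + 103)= -5586831 / 30758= -181.64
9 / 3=3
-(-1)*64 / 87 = 64 / 87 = 0.74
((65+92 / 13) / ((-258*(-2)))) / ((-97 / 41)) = -38417 / 650676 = -0.06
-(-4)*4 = 16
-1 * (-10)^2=-100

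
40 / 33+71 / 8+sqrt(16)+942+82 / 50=957.73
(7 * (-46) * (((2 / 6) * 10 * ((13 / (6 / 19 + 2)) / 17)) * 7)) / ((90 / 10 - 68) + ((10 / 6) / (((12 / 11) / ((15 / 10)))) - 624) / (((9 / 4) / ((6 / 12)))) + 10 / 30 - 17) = 7158060 / 616913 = 11.60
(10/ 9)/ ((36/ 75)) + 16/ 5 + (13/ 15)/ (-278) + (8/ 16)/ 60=828667/ 150120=5.52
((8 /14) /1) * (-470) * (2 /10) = -376 /7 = -53.71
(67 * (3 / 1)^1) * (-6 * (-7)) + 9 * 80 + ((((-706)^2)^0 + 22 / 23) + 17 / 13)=2740414 / 299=9165.26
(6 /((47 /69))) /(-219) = -138 /3431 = -0.04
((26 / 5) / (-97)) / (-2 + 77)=-26 / 36375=-0.00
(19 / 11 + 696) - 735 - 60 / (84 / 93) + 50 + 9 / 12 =-16309 / 308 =-52.95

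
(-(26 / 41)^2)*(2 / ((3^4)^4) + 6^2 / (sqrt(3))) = -8112*sqrt(3) / 1681 - 1352 / 72361538001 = -8.36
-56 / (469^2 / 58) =-464 / 31423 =-0.01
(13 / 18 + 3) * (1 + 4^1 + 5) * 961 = 321935 / 9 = 35770.56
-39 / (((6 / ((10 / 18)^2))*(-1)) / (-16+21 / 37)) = -185575 / 5994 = -30.96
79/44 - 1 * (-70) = 3159/44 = 71.80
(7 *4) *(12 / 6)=56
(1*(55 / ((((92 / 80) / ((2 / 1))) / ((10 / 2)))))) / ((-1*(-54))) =5500 / 621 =8.86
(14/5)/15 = 14/75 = 0.19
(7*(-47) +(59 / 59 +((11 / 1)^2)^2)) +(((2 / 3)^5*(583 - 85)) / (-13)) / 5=75352633 / 5265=14311.99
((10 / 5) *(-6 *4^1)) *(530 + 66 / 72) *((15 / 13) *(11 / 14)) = -2102430 / 91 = -23103.63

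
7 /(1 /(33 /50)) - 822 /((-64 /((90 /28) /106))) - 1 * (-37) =49873639 /1187200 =42.01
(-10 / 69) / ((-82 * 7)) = 5 / 19803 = 0.00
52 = 52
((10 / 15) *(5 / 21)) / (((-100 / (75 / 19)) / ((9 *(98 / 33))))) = -35 / 209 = -0.17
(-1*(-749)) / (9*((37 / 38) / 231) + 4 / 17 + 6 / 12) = 18628379 / 19231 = 968.66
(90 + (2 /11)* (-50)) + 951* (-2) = -20032 /11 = -1821.09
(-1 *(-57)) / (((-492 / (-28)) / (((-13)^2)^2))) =3798613 / 41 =92649.10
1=1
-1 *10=-10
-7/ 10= -0.70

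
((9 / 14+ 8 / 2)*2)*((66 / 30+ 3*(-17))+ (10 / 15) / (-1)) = -1378 / 3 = -459.33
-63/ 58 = -1.09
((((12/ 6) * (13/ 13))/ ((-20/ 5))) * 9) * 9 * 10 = -405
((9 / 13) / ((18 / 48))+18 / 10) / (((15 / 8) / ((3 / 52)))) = 474 / 4225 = 0.11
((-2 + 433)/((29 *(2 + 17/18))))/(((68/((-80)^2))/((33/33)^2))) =12412800/26129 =475.06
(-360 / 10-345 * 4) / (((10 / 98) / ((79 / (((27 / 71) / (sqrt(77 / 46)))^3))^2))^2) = -18871093765210985208694000497532167373620179171 / 1481292851354802927296904600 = -12739610366681594251.46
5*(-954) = -4770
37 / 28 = 1.32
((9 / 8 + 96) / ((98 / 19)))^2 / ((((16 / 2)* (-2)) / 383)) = -1703538423 / 200704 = -8487.82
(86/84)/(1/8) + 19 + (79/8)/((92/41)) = 488275/15456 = 31.59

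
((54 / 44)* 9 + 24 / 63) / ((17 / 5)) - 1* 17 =-107123 / 7854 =-13.64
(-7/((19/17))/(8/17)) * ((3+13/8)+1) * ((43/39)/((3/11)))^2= -2263018835/1849536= -1223.56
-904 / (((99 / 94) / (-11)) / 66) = 1869472 / 3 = 623157.33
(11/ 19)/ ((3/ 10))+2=224/ 57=3.93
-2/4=-0.50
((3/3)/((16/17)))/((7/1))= 0.15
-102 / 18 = -17 / 3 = -5.67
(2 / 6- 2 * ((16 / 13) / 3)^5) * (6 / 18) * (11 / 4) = 307753391 / 1082690388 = 0.28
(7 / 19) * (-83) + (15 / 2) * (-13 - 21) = -5426 / 19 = -285.58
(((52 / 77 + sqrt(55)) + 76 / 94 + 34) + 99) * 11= 11 * sqrt(55) + 486697 / 329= 1560.90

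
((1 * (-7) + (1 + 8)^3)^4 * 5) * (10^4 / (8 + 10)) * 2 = 13586850432800000 / 9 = 1509650048088888.89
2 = 2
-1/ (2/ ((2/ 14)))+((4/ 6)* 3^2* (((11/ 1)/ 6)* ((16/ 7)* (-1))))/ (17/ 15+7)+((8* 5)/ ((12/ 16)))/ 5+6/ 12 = 10253/ 1281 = 8.00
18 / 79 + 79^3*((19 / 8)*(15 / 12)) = 3700258271 / 2528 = 1463709.76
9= 9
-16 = -16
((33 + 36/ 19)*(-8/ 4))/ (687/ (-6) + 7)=2652/ 4085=0.65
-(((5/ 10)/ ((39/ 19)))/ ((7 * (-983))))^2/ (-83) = 361/ 23909495556492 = 0.00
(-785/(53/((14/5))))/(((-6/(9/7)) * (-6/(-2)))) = 157/53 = 2.96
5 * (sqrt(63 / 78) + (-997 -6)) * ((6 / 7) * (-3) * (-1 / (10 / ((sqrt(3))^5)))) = 81 * sqrt(3) * (-26078 + sqrt(546)) / 182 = -20084.42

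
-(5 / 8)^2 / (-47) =25 / 3008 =0.01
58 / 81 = 0.72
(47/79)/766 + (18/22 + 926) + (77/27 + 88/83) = 1388400002645/1491730614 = 930.73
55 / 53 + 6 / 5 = 2.24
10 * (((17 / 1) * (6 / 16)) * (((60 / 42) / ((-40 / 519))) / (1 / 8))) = -132345 / 14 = -9453.21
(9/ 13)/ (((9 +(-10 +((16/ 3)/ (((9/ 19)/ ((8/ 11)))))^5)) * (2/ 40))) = 83192609565252/ 221197087559357455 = 0.00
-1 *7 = -7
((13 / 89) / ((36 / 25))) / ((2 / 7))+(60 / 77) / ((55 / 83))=8309293 / 5427576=1.53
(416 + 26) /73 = 442 /73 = 6.05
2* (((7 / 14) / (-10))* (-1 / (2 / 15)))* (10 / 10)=3 / 4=0.75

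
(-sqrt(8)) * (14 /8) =-7 * sqrt(2) /2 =-4.95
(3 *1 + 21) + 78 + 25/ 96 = 9817/ 96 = 102.26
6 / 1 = 6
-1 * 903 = -903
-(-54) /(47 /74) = 3996 /47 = 85.02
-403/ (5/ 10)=-806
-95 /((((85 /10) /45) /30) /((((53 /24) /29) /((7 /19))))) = -21524625 /6902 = -3118.61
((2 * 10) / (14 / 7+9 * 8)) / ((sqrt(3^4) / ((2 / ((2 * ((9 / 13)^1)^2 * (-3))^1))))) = -1690 / 80919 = -0.02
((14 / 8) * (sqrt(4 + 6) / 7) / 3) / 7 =sqrt(10) / 84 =0.04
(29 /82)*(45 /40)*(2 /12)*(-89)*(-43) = 332949 /1312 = 253.77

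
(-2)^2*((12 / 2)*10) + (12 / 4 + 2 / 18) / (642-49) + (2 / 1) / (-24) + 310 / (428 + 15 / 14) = 30859621291 / 128237436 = 240.64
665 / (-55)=-12.09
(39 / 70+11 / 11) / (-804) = -109 / 56280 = -0.00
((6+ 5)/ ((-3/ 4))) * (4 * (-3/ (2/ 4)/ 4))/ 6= 44/ 3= 14.67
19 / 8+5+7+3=139 / 8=17.38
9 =9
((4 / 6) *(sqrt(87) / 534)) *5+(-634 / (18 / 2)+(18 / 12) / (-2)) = -2563 / 36+5 *sqrt(87) / 801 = -71.14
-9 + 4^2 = 7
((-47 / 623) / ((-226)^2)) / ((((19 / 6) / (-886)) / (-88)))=-5496744 / 151146653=-0.04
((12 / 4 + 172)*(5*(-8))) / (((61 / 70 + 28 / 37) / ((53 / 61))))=-960890000 / 257237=-3735.43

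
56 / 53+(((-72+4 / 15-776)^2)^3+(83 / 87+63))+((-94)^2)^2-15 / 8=51983673949419430064128683761 / 140059125000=371155209983065580.80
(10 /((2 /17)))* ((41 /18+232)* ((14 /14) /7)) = 358445 /126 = 2844.80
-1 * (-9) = 9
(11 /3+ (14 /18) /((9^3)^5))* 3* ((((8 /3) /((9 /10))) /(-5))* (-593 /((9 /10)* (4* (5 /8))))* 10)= 2578613480934521876480 /150094635296999121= 17179.92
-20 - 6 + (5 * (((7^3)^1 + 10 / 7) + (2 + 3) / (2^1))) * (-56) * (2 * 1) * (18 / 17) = -3497482 / 17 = -205734.24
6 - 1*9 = -3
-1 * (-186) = 186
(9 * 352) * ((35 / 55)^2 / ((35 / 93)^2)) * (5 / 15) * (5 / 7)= 2156.63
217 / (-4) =-217 / 4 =-54.25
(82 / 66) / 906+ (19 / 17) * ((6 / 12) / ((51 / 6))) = 579911 / 8640522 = 0.07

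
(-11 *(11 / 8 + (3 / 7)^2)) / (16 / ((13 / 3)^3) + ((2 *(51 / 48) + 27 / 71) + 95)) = -1048388627 / 5974169523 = -0.18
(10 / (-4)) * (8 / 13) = -20 / 13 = -1.54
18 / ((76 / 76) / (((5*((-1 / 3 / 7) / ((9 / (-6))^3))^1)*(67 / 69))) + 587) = 48240 / 1612283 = 0.03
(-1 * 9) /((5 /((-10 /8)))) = 2.25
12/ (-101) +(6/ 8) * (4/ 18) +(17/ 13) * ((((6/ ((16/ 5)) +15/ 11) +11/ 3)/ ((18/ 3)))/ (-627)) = 59273965/ 1304029584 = 0.05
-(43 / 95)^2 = -1849 / 9025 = -0.20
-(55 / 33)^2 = -25 / 9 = -2.78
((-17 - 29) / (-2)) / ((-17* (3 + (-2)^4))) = -23 / 323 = -0.07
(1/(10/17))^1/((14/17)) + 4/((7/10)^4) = 899127/48020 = 18.72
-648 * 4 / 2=-1296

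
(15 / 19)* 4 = 60 / 19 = 3.16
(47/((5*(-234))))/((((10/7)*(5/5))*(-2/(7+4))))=3619/23400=0.15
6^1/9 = 0.67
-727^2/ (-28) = 528529/ 28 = 18876.04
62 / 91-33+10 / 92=-134831 / 4186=-32.21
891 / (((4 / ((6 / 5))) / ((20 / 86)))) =62.16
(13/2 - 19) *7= -175/2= -87.50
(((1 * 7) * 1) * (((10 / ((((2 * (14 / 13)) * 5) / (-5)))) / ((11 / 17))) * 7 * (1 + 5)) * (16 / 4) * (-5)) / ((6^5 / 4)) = 38675 / 1782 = 21.70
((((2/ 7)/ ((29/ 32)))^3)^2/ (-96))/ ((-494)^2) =-0.00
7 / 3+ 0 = 7 / 3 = 2.33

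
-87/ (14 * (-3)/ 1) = 29/ 14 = 2.07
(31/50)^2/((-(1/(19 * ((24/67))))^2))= -49956624/2805625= -17.81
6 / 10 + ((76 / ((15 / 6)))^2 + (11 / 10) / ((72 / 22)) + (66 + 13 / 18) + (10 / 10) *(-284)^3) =-22905312.18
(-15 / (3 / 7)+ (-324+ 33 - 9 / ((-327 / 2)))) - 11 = -36727 / 109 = -336.94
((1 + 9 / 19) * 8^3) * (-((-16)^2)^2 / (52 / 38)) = -469762048 / 13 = -36135542.15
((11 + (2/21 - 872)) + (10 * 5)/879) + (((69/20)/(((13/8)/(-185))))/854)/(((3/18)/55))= -1646969577/1626443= -1012.62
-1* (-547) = 547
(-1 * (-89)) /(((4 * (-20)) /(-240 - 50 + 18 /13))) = 41741 /130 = 321.08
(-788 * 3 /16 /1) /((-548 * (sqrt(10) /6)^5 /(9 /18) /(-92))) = -3303099 * sqrt(10) /34250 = -304.97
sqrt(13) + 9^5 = sqrt(13) + 59049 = 59052.61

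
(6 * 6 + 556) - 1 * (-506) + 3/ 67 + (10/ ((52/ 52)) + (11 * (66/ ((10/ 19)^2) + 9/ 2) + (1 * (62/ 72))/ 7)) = 1594916581/ 422100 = 3778.53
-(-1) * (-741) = -741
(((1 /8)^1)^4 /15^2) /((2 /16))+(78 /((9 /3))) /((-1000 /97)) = -1452667 /576000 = -2.52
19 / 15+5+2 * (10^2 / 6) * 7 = 239.60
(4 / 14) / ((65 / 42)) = 0.18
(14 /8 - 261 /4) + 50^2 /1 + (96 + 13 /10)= 2533.80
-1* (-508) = 508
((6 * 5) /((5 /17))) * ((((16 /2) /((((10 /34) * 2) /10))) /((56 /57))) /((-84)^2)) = 5491 /2744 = 2.00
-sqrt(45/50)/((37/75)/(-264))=5940*sqrt(10)/37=507.67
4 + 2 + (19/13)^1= 97/13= 7.46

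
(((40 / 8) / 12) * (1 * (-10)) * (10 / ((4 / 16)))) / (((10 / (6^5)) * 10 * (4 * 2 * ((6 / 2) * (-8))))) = 135 / 2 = 67.50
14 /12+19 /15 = 2.43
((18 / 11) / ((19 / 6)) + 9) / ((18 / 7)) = 1547 / 418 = 3.70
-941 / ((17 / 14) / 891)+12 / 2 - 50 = -11738782 / 17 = -690516.59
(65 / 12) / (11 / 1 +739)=13 / 1800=0.01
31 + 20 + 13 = 64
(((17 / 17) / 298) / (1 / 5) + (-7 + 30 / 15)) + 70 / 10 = 601 / 298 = 2.02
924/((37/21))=19404/37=524.43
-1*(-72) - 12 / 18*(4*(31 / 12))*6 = 92 / 3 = 30.67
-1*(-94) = 94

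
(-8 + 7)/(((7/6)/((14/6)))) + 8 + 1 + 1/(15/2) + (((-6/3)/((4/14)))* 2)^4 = 576347/15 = 38423.13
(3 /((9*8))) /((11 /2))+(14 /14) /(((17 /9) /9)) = 10709 /2244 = 4.77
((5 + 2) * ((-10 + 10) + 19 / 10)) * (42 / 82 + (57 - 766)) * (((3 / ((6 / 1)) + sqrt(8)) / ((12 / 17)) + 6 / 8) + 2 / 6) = -54639.61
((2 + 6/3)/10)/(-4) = -1/10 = -0.10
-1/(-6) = 1/6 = 0.17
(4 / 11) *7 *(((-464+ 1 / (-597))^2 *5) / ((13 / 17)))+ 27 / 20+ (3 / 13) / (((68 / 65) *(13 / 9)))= 2388198752949983 / 666484830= 3583275.49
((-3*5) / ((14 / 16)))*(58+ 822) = -105600 / 7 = -15085.71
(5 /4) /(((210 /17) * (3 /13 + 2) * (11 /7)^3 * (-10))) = -10829 /9263760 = -0.00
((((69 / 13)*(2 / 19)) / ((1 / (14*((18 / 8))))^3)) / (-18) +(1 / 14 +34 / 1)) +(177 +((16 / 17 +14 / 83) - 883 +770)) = -16998759403 / 19516952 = -870.97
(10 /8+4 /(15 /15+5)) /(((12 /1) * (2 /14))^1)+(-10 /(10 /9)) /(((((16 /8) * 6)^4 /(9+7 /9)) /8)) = 1405 /1296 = 1.08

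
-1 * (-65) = 65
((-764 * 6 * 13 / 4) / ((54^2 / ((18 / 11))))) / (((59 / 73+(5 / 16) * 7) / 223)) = -646732112 / 1039203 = -622.33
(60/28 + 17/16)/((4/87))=31233/448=69.72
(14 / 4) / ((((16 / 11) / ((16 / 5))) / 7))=539 / 10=53.90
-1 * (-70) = 70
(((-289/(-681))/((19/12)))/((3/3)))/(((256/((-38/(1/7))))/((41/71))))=-82943/515744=-0.16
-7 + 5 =-2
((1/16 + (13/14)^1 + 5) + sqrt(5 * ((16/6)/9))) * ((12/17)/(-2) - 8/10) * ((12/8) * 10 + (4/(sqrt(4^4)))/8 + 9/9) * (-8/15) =931 * sqrt(30)/425 + 803187/13600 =71.06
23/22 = 1.05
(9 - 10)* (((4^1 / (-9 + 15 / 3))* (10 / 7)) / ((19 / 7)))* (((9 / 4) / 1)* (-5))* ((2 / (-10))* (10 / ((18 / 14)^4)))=60025 / 13851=4.33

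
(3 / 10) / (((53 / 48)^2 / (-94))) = -324864 / 14045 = -23.13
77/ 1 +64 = 141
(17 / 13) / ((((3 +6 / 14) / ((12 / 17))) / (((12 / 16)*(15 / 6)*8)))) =105 / 26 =4.04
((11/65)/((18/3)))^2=121/152100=0.00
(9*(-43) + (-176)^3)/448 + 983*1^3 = -5011779/448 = -11187.01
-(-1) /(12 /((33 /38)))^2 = 0.01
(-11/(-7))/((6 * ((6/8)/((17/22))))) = 17/63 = 0.27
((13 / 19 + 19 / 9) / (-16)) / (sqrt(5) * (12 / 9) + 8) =-239 / 9424 + 239 * sqrt(5) / 56544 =-0.02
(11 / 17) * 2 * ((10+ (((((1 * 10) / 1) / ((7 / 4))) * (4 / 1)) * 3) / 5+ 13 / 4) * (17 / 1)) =8305 / 14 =593.21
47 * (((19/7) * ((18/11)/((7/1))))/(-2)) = -8037/539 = -14.91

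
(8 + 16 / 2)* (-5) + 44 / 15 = -1156 / 15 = -77.07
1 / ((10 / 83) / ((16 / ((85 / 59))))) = 39176 / 425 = 92.18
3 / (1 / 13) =39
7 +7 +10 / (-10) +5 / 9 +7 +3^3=428 / 9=47.56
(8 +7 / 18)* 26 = 1963 / 9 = 218.11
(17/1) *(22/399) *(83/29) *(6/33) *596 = 3363824/11571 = 290.71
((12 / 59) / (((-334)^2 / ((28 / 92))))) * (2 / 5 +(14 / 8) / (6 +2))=2079 / 6055259680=0.00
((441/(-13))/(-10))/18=49/260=0.19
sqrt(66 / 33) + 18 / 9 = sqrt(2) + 2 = 3.41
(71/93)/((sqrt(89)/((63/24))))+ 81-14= 67.21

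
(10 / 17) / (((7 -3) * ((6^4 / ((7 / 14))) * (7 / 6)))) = 5 / 102816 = 0.00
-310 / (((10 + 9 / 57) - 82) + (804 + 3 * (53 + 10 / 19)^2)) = -55955 / 1683588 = -0.03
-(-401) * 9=3609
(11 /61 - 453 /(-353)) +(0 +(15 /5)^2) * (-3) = -549875 /21533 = -25.54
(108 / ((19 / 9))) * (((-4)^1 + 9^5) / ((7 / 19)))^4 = 33749505623041525642500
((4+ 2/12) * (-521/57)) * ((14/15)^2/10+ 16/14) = -2523203/53865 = -46.84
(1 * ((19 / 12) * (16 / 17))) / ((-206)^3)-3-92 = -10588524649 / 111458154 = -95.00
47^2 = 2209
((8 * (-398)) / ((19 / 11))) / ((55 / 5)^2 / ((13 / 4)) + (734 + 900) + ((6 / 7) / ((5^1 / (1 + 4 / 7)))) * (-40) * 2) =-11155144 / 9983037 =-1.12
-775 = -775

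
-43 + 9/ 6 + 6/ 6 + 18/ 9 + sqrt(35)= -77/ 2 + sqrt(35)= -32.58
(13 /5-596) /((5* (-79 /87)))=258129 /1975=130.70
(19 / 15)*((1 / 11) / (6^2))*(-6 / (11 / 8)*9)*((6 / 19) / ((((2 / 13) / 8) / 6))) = -7488 / 605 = -12.38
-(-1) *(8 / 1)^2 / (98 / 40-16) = -1280 / 271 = -4.72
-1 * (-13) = 13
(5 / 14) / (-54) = -5 / 756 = -0.01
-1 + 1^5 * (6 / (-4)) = -5 / 2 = -2.50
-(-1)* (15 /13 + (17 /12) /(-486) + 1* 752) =57100891 /75816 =753.15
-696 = -696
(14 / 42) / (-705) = -1 / 2115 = -0.00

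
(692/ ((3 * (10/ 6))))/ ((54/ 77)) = 26642/ 135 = 197.35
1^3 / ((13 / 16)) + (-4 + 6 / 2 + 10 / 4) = 71 / 26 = 2.73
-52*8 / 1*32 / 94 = -6656 / 47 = -141.62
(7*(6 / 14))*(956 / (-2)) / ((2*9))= -239 / 3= -79.67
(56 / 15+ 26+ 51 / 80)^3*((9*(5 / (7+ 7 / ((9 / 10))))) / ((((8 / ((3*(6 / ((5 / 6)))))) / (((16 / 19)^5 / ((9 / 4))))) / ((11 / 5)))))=19629489550505472 / 205825729375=95369.46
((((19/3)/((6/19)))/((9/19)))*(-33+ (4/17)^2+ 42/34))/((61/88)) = -2765658544/1427949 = -1936.80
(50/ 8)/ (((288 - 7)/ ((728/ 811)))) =4550/ 227891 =0.02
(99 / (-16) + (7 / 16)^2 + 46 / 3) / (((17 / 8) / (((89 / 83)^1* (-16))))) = -638219 / 8466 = -75.39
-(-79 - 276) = 355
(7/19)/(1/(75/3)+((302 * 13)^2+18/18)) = 175/7321401594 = 0.00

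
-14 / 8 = -7 / 4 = -1.75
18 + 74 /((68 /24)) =750 /17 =44.12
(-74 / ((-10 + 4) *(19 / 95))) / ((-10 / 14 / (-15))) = 1295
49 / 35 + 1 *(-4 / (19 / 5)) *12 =-1067 / 95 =-11.23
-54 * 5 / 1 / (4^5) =-135 / 512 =-0.26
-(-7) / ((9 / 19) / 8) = 1064 / 9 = 118.22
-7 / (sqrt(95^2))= -7 / 95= -0.07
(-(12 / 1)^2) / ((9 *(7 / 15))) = -240 / 7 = -34.29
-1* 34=-34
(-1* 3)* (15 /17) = -45 /17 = -2.65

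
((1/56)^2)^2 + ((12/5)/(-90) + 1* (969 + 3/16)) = 714840625483/737587200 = 969.16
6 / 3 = 2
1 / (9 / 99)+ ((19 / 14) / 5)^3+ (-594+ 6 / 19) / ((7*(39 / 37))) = -5883254827 / 84721000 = -69.44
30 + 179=209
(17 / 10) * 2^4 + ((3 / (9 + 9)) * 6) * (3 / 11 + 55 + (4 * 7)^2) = 47656 / 55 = 866.47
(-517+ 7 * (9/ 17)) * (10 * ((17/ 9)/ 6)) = -43630/ 27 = -1615.93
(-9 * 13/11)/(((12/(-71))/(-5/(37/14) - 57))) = -6033651/1628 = -3706.17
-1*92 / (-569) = 92 / 569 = 0.16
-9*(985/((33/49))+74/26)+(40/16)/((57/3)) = -71667209/5434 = -13188.67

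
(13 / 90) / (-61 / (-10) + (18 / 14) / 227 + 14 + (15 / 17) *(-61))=-351169 / 81973863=-0.00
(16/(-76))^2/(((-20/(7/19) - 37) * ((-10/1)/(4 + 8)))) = 0.00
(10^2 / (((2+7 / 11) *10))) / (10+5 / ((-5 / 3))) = 110 / 203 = 0.54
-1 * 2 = -2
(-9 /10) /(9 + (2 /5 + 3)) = -9 /124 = -0.07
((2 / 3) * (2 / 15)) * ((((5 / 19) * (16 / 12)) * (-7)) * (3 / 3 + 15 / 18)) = -616 / 1539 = -0.40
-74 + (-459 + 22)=-511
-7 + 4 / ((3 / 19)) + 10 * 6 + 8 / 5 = 1199 / 15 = 79.93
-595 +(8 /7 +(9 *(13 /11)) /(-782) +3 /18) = -53623946 /90321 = -593.70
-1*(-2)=2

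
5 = 5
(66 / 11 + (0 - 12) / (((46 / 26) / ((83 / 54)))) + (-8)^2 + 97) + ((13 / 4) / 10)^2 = 51892583 / 331200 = 156.68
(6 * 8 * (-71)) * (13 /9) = -14768 /3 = -4922.67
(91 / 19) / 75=91 / 1425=0.06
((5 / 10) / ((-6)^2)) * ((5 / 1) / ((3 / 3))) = 5 / 72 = 0.07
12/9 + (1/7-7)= -116/21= -5.52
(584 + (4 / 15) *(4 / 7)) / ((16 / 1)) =7667 / 210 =36.51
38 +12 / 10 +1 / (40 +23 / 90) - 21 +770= 14278693 / 18115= 788.22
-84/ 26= -42/ 13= -3.23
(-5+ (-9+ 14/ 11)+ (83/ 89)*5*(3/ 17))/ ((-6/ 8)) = 792500/ 49929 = 15.87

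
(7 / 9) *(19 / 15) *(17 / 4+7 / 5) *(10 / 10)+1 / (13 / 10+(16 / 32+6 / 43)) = 6.08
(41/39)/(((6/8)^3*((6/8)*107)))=10496/338013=0.03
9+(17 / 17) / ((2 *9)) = 163 / 18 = 9.06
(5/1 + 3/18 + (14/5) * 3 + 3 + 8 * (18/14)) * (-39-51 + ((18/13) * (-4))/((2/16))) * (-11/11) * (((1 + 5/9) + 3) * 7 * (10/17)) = 44852606/663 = 67650.99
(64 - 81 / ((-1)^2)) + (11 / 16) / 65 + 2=-15589 / 1040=-14.99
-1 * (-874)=874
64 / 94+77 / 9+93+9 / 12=174253 / 1692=102.99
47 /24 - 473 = -11305 /24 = -471.04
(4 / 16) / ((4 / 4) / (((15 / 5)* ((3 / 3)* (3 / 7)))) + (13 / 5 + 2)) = 45 / 968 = 0.05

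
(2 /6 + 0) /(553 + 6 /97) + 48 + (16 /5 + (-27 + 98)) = 98335436 /804705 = 122.20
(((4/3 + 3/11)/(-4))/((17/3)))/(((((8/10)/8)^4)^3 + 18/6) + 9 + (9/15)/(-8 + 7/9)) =-172250000000000/28970040000002431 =-0.01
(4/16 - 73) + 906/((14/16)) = 962.68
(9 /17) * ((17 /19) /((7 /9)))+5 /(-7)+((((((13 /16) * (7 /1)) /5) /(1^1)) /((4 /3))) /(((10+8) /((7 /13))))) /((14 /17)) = -5419 /72960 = -0.07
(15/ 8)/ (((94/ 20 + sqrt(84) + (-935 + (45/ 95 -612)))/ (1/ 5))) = -27829965/ 114419883212 -9025*sqrt(21)/ 28604970803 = -0.00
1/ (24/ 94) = 47/ 12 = 3.92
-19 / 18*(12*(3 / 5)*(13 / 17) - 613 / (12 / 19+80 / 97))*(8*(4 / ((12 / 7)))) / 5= 12604862599 / 7699725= 1637.05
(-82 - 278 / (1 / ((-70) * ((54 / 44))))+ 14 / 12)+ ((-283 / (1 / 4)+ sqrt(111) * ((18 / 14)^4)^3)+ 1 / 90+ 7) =22891.88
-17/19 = -0.89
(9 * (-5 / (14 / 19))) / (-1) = 855 / 14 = 61.07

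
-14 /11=-1.27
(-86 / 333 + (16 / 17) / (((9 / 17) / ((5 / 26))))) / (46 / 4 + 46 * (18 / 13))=724 / 651015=0.00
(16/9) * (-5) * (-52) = 4160/9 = 462.22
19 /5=3.80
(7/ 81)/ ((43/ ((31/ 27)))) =217/ 94041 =0.00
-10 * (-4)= 40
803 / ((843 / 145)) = 116435 / 843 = 138.12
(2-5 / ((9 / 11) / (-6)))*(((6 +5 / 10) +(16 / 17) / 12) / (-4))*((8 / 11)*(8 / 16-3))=115.62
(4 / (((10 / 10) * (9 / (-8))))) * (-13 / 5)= 416 / 45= 9.24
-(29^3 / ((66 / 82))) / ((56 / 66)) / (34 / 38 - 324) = 110.53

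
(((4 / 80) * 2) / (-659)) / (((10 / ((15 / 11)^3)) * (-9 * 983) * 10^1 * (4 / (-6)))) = -9 / 13795484912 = -0.00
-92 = -92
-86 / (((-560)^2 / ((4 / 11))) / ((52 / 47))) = -559 / 5066600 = -0.00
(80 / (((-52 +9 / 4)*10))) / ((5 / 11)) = -352 / 995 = -0.35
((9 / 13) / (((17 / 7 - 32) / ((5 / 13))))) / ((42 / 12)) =-10 / 3887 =-0.00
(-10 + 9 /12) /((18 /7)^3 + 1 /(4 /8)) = -12691 /26072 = -0.49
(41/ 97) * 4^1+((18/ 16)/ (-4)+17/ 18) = 65759/ 27936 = 2.35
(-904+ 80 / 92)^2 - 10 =431470694 / 529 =815634.58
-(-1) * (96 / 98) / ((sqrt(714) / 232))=8.51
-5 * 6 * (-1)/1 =30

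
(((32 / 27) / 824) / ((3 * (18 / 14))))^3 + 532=225219448859645548 / 423344828683503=532.00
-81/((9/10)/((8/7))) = -720/7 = -102.86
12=12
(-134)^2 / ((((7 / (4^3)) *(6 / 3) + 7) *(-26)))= -287296 / 3003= -95.67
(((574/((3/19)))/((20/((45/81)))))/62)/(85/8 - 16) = -10906/35991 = -0.30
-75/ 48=-25/ 16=-1.56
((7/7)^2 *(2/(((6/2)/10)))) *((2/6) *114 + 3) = 820/3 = 273.33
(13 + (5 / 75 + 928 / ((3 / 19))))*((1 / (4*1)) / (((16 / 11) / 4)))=80993 / 20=4049.65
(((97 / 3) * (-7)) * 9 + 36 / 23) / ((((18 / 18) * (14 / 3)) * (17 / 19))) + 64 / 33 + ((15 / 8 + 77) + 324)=-59730133 / 722568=-82.66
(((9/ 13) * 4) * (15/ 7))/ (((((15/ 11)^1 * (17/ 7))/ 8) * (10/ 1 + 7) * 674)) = 1584/ 1266109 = 0.00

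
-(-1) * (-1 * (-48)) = 48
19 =19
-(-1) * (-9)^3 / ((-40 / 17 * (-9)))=-1377 / 40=-34.42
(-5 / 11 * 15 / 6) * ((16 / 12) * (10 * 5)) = -75.76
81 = 81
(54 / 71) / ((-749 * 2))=-27 / 53179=-0.00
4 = 4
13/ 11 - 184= -2011/ 11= -182.82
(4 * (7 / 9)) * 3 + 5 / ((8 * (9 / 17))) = 757 / 72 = 10.51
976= 976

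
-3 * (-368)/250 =552/125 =4.42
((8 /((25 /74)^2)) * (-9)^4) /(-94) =-4892.33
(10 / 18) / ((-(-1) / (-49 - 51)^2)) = 50000 / 9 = 5555.56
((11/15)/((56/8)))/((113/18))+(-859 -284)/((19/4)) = -18081006/75145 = -240.61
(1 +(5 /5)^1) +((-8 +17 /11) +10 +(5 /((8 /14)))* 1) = 629 /44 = 14.30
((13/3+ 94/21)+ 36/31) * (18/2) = 19473/217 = 89.74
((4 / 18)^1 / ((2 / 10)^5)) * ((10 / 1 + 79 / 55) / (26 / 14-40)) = -5503750 / 26433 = -208.22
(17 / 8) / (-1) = -17 / 8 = -2.12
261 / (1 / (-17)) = -4437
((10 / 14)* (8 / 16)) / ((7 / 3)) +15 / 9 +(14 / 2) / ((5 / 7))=17081 / 1470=11.62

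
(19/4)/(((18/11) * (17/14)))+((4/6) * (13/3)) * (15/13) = 3503/612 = 5.72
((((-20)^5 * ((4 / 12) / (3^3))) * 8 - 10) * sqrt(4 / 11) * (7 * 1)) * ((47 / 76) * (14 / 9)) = -58958665430 * sqrt(11) / 152361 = -1283424.05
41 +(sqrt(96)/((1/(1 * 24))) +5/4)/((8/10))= 681/16 +120 * sqrt(6)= 336.50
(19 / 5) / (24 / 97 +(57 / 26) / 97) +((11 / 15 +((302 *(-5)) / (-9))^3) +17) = 781555140380 / 165483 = 4722872.68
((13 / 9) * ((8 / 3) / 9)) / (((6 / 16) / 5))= 4160 / 729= 5.71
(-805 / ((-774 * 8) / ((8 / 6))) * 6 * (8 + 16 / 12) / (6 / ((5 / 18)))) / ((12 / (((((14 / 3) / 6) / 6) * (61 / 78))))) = 0.00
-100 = -100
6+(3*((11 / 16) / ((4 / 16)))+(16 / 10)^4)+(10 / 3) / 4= 162277 / 7500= 21.64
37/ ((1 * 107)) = 0.35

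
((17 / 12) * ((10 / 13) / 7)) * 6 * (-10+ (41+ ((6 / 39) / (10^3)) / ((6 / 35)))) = 4110719 / 141960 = 28.96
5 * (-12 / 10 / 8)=-3 / 4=-0.75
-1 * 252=-252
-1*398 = -398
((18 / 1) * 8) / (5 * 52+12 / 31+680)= 279 / 1822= 0.15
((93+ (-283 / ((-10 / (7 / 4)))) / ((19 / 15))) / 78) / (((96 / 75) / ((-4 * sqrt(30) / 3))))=-55775 * sqrt(30) / 31616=-9.66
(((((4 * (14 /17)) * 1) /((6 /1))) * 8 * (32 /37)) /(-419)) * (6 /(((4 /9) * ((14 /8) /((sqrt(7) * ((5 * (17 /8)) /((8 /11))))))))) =-15840 * sqrt(7) /15503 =-2.70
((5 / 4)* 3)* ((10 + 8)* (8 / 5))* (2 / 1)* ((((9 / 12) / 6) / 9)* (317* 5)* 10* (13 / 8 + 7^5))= 3197000475 / 4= 799250118.75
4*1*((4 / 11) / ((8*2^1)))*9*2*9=162 / 11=14.73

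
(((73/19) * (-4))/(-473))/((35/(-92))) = -26864/314545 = -0.09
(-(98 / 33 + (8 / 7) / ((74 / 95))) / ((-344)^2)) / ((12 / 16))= -18961 / 379281672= -0.00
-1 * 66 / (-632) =0.10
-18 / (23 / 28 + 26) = -504 / 751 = -0.67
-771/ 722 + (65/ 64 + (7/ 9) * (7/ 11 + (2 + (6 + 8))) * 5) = 49287209/ 762432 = 64.64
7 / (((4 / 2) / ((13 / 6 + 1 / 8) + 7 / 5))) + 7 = 4781 / 240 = 19.92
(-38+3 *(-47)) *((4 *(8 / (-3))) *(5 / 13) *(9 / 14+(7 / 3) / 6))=143200 / 189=757.67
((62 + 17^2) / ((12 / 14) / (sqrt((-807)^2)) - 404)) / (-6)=0.14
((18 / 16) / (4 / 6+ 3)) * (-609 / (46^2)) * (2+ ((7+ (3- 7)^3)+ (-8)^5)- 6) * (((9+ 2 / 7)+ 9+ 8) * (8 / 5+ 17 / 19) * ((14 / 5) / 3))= 42644772513 / 240350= 177427.80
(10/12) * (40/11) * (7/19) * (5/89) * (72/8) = 10500/18601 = 0.56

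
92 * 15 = 1380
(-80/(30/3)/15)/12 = -2/45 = -0.04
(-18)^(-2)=1 / 324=0.00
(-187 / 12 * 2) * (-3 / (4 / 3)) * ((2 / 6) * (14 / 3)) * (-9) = -3927 / 4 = -981.75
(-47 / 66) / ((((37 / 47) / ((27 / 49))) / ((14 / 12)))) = -6627 / 11396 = -0.58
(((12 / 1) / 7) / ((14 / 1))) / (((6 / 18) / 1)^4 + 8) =486 / 31801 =0.02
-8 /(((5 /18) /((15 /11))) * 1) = -432 /11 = -39.27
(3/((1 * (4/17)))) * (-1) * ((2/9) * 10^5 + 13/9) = -1133407/4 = -283351.75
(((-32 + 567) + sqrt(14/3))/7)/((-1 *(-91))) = sqrt(42)/1911 + 535/637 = 0.84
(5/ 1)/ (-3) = -5/ 3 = -1.67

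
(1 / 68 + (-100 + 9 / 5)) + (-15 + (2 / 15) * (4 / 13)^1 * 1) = -1500293 / 13260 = -113.14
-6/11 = -0.55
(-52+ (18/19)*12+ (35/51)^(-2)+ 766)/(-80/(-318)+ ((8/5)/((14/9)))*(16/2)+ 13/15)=2692246671/34589975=77.83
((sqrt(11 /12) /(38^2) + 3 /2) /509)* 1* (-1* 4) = -6 /509 - sqrt(33) /1102494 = -0.01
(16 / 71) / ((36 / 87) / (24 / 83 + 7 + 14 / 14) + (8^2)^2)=79808 / 1450607887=0.00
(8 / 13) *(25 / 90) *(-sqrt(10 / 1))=-20 *sqrt(10) / 117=-0.54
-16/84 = -4/21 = -0.19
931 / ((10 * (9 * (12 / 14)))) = 6517 / 540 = 12.07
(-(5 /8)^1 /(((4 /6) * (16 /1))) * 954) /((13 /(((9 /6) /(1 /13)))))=-21465 /256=-83.85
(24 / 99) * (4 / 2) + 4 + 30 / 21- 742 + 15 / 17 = -2887147 / 3927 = -735.20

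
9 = 9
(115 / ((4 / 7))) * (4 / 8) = 805 / 8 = 100.62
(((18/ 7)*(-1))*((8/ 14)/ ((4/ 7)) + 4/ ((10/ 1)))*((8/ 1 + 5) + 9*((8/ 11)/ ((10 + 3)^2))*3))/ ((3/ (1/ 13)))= -146298/ 120835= -1.21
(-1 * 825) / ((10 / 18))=-1485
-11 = -11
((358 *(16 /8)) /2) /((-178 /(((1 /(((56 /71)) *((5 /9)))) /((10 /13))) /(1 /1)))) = -5.97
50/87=0.57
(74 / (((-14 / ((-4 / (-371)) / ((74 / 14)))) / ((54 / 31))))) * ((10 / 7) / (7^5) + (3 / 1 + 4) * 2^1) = -355772736 / 1353081149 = -0.26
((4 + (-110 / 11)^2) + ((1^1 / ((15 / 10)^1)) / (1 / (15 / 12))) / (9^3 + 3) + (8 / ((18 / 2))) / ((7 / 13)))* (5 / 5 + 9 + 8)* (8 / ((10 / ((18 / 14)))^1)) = 29233467 / 14945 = 1956.07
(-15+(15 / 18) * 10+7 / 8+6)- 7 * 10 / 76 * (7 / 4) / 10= 43 / 912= 0.05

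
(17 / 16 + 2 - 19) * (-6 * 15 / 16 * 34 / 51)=3825 / 64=59.77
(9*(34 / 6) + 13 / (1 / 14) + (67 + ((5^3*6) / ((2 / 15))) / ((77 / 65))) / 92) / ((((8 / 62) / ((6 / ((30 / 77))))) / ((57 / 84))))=297644671 / 12880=23109.06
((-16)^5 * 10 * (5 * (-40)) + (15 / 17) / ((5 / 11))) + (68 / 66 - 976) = 2097151026.97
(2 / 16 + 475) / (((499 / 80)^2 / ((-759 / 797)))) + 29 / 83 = -185806117487 / 16471665151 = -11.28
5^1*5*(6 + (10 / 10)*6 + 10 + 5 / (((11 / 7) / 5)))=10425 / 11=947.73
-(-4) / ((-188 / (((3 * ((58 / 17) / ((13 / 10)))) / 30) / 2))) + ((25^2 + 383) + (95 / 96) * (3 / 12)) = 4021492493 / 3988608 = 1008.24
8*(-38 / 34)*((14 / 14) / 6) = -76 / 51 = -1.49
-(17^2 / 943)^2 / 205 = -83521 / 182296045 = -0.00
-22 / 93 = -0.24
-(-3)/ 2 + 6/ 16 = 15/ 8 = 1.88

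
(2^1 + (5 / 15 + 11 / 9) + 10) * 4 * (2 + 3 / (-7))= 5368 / 63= 85.21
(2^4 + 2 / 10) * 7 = 567 / 5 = 113.40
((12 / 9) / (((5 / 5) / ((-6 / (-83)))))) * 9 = 72 / 83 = 0.87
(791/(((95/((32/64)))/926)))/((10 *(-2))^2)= 366233/38000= 9.64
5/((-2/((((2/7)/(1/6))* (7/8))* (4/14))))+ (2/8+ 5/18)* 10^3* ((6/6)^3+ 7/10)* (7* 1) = 791215/126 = 6279.48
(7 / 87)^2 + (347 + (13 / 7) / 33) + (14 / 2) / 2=408625057 / 1165626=350.56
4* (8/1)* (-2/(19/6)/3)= -128/19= -6.74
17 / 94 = 0.18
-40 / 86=-20 / 43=-0.47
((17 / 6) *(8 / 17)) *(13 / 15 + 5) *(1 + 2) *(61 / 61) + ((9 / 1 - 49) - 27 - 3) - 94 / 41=-30028 / 615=-48.83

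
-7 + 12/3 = -3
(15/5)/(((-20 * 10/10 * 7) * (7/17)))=-51/980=-0.05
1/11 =0.09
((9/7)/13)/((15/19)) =57/455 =0.13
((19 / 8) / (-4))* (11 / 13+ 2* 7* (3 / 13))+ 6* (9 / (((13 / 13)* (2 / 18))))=483.58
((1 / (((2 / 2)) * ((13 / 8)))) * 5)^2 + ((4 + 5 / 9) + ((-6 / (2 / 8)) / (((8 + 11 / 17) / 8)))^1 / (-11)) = 16.04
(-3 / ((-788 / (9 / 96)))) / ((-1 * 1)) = -9 / 25216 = -0.00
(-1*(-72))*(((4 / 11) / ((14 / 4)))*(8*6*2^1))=55296 / 77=718.13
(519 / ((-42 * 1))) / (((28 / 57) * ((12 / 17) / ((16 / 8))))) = -55879 / 784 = -71.27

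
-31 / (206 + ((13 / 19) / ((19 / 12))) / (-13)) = -11191 / 74354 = -0.15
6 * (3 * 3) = 54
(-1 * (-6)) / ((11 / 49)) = 294 / 11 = 26.73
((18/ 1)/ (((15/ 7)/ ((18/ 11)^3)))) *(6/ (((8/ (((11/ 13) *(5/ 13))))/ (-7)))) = -1285956/ 20449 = -62.89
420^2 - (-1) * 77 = 176477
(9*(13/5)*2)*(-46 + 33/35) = -2108.67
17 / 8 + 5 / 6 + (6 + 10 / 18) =685 / 72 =9.51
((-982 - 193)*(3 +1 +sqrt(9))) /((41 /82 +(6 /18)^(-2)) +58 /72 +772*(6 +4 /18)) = -42300 /24757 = -1.71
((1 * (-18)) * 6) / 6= -18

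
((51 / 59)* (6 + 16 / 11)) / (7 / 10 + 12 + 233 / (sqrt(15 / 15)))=13940 / 531531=0.03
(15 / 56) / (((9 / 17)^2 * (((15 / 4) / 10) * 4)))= 1445 / 2268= 0.64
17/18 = 0.94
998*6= 5988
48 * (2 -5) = -144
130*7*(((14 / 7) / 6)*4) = 3640 / 3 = 1213.33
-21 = -21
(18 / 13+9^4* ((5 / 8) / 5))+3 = 85749 / 104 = 824.51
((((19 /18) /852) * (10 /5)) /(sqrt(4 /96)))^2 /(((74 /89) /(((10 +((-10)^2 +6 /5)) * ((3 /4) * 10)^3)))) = 8.31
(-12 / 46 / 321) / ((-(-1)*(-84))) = 1 / 103362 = 0.00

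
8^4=4096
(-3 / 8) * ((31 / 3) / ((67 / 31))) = -961 / 536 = -1.79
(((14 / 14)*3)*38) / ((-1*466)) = -57 / 233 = -0.24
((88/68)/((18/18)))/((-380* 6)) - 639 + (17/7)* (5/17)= -86589917/135660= -638.29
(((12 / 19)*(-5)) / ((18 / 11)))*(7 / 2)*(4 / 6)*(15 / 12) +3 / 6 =-877 / 171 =-5.13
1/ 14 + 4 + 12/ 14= 69/ 14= 4.93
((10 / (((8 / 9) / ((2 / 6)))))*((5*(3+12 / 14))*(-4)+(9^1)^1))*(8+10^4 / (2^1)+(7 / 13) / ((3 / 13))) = -35848935 / 28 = -1280319.11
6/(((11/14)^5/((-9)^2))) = 261382464/161051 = 1622.98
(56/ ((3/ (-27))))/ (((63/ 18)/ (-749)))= 107856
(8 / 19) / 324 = 2 / 1539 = 0.00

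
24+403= 427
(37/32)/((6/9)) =111/64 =1.73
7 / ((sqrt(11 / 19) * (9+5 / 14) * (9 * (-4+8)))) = 49 * sqrt(209) / 25938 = 0.03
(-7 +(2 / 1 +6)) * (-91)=-91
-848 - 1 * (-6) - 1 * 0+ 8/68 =-14312/17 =-841.88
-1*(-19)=19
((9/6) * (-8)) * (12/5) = -144/5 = -28.80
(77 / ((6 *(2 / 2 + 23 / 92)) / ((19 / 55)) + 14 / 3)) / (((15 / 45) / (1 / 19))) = 0.46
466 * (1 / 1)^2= 466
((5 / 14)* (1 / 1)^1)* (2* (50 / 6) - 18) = -10 / 21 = -0.48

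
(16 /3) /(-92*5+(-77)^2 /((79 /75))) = 1264 /1225005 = 0.00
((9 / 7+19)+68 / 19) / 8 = 1587 / 532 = 2.98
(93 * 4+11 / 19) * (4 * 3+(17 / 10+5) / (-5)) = 3773107 / 950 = 3971.69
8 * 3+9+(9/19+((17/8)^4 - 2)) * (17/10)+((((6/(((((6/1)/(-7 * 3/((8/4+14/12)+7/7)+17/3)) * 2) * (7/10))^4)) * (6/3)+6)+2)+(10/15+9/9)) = 38176743689955197/510816015360000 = 74.74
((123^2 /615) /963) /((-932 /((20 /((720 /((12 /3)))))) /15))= -41 /897516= -0.00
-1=-1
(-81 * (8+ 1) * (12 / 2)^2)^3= -18075490334784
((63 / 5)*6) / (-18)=-21 / 5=-4.20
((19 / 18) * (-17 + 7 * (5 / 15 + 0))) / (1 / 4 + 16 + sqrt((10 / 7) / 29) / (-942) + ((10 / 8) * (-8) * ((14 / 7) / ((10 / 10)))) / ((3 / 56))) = 7169889091288 / 165374864118063-525008 * sqrt(2030) / 826874320590315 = 0.04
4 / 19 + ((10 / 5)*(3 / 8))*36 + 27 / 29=15506 / 551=28.14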